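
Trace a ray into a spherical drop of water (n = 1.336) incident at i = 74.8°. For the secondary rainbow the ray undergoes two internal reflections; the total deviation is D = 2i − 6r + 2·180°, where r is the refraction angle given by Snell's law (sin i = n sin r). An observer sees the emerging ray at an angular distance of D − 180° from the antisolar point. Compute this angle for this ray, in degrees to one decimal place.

sin r = sin 74.8° / 1.336 = 0.9650/1.336 = 0.7223; r = 46.25°.
D = 2·74.8° − 6·46.25° + 2·180° = 149.60° − 277.48° + 360° = 232.12°.
Angle from antisolar point = D − 180° = 52.12°.

52.1°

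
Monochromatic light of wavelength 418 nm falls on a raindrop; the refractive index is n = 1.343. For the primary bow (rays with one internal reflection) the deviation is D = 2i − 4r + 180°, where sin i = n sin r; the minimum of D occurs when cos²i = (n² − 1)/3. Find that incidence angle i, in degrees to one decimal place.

cos²i = (1.343² − 1)/3 = (1.80365 − 1)/3 = 0.26788.
cos i = 0.51757, so i = 58.830°.

58.8°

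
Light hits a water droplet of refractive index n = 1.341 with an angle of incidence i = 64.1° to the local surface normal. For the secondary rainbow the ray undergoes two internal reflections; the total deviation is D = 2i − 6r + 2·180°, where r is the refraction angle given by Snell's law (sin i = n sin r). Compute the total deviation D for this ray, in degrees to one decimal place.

sin r = sin 64.1° / 1.341 = 0.8996/1.341 = 0.6708; r = 42.13°.
D = 2·64.1° − 6·42.13° + 2·180° = 128.20° − 252.78° + 360° = 235.42°.

235.4°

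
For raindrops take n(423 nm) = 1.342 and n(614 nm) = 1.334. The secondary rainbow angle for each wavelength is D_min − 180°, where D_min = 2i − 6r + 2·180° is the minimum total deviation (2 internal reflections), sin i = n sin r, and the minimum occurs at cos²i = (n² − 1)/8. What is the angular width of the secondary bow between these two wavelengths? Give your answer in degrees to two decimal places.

At 423 nm (n = 1.342): cos²i = 0.10012 → i = 71.554°, r = 44.981°, D_min = 233.222°, rainbow angle = 53.222°.
At 614 nm (n = 1.334): cos²i = 0.09744 → i = 71.810°, r = 45.411°, D_min = 231.153°, rainbow angle = 51.153°.
Angular width = |53.222° − 51.153°| = 2.070°.

2.07°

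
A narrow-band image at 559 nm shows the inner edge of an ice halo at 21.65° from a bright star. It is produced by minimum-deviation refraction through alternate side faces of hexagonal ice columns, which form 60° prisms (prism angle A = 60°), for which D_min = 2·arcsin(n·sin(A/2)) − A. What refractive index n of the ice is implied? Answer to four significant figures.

Rearranging: n = sin((D_min + A)/2) / sin(A/2).
(D_min + A)/2 = (21.65° + 60°)/2 = 40.825°.
n = sin 40.825° / sin 30° = 0.6538 / 0.5000 = 1.3075.

1.308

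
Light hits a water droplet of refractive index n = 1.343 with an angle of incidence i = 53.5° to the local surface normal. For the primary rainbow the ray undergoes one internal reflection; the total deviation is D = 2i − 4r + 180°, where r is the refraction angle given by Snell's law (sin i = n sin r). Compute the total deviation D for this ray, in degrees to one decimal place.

139.9°

sin r = sin 53.5° / 1.343 = 0.8039/1.343 = 0.5986; r = 36.77°.
D = 2·53.5° − 4·36.77° + 180° = 107.00° − 147.07° + 180° = 139.93°.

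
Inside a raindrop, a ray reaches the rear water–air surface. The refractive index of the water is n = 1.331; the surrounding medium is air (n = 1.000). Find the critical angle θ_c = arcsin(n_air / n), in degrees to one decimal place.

48.7°

sin θ_c = n_air / n = 1.000 / 1.331 = 0.7513.
θ_c = arcsin(0.7513) = 48.70°.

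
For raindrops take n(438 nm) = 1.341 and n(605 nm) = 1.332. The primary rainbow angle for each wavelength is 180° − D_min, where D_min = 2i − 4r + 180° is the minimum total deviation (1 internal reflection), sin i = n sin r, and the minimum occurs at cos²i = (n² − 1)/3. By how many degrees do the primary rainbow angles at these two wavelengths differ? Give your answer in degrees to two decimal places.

At 438 nm (n = 1.341): cos²i = 0.26609 → i = 58.946°, r = 39.705°, D_min = 139.071°, rainbow angle = 40.929°.
At 605 nm (n = 1.332): cos²i = 0.25807 → i = 59.469°, r = 40.290°, D_min = 137.776°, rainbow angle = 42.224°.
Angular width = |40.929° − 42.224°| = 1.295°.

1.29°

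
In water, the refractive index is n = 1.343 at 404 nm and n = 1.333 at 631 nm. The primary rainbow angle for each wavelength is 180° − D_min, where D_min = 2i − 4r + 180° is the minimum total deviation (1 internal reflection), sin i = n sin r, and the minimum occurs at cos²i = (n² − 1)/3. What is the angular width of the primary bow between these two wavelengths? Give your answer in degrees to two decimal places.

1.43°

At 404 nm (n = 1.343): cos²i = 0.26788 → i = 58.830°, r = 39.577°, D_min = 139.354°, rainbow angle = 40.646°.
At 631 nm (n = 1.333): cos²i = 0.25896 → i = 59.410°, r = 40.225°, D_min = 137.922°, rainbow angle = 42.078°.
Angular width = |40.646° − 42.078°| = 1.432°.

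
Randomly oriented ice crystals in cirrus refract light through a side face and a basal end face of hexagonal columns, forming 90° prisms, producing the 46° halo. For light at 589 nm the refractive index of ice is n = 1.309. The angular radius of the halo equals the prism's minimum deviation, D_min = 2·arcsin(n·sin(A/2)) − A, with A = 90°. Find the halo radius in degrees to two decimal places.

n·sin(A/2) = 1.309 × sin 45° = 1.309 × 0.7071 = 0.9256.
D_min = 2·arcsin(0.9256) − 90° = 2 × 67.759° − 90° = 45.519°.

45.52°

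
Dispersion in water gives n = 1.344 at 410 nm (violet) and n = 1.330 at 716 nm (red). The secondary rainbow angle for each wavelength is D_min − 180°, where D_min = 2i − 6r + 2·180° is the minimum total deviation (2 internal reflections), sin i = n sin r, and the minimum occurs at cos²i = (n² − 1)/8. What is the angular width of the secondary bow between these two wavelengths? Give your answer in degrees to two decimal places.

At 410 nm (n = 1.344): cos²i = 0.10079 → i = 71.490°, r = 44.874°, D_min = 233.733°, rainbow angle = 53.733°.
At 716 nm (n = 1.330): cos²i = 0.09611 → i = 71.940°, r = 45.630°, D_min = 230.101°, rainbow angle = 50.101°.
Angular width = |53.733° − 50.101°| = 3.632°.

3.63°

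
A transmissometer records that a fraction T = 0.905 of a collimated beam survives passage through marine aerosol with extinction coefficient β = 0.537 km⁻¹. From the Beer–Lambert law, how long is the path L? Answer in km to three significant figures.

Beer–Lambert: T = exp(−βL) ⇒ L = −ln(T)/β = −ln(0.905)/0.537 = 0.0998/0.537 = 0.1859 km.

0.186 km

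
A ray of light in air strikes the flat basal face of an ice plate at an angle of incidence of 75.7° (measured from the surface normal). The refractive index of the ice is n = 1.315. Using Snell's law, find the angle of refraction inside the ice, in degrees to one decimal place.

47.5°

Snell: sin θ_r = sin θ_i / n = sin 75.7° / 1.315 = 0.9690 / 1.315 = 0.7369.
θ_r = arcsin(0.7369) = 47.47°.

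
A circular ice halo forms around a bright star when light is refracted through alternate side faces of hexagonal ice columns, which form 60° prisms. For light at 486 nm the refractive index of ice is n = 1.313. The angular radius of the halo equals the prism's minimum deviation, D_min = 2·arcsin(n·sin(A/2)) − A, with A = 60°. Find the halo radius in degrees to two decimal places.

n·sin(A/2) = 1.313 × sin 30° = 1.313 × 0.5000 = 0.6565.
D_min = 2·arcsin(0.6565) − 60° = 2 × 41.033° − 60° = 22.067°.

22.07°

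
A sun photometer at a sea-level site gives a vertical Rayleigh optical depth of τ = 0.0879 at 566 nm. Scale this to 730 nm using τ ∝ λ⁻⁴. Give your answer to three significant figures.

0.0318

τ(730 nm) = τ(566 nm) × (566/730)⁴ = 0.0879 × (0.7753)⁴ = 0.0879 × 0.3614 = 0.0318.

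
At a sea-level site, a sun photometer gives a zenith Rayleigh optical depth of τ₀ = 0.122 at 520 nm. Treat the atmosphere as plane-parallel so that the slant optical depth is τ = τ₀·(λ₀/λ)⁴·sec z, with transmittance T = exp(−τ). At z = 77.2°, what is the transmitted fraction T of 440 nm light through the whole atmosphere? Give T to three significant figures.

0.342

sec 77.2° = 4.5137.
τ = 0.122 × (520/440)⁴ × 4.5137 = 0.122 × 1.9508 × 4.5137 = 1.0742.
T = exp(−1.0742) = 0.3416.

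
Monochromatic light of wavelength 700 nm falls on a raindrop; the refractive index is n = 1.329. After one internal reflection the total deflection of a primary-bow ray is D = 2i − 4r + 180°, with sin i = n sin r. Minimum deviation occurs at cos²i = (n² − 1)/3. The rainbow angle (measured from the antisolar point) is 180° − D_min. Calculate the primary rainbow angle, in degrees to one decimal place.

cos²i = (1.76624 − 1)/3 = 0.25541; i = arccos(0.50538) = 59.643°.
sin r = sin 59.643°/1.329 = 0.64928; r = 40.487°.
D_min = 2·59.643° − 4·40.487° + 180° = 137.337°.
Rainbow angle = 180° − D_min = 42.663°.

42.7°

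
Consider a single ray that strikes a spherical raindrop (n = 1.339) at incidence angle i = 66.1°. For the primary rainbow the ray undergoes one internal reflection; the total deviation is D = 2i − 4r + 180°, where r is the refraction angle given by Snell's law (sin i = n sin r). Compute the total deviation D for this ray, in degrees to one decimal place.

140.0°

sin r = sin 66.1° / 1.339 = 0.9143/1.339 = 0.6828; r = 43.06°.
D = 2·66.1° − 4·43.06° + 180° = 132.20° − 172.25° + 180° = 139.95°.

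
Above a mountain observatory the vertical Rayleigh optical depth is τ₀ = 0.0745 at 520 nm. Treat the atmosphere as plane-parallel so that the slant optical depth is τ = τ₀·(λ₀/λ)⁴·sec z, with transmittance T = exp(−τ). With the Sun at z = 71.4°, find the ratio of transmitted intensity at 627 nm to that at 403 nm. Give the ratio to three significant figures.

1.71

Airmass: sec 71.4° = 3.1352.
τ(627 nm) = 0.0745 × (520/627)⁴ × 3.1352 = 0.0745 × 0.4731 × 3.1352 = 0.1105.
τ(403 nm) = 0.0745 × (520/403)⁴ × 3.1352 = 0.0745 × 2.7720 × 3.1352 = 0.6475.
T(627)/T(403) = exp(τ_B − τ_A) = exp(0.5370) = 1.7108.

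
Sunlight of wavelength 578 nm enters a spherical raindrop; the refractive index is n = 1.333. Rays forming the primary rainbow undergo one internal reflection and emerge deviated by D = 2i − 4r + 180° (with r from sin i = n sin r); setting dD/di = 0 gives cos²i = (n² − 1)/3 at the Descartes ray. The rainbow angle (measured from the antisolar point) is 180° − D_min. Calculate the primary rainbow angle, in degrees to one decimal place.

cos²i = (1.77689 − 1)/3 = 0.25896; i = arccos(0.50888) = 59.410°.
sin r = sin 59.410°/1.333 = 0.64579; r = 40.225°.
D_min = 2·59.410° − 4·40.225° + 180° = 137.922°.
Rainbow angle = 180° − D_min = 42.078°.

42.1°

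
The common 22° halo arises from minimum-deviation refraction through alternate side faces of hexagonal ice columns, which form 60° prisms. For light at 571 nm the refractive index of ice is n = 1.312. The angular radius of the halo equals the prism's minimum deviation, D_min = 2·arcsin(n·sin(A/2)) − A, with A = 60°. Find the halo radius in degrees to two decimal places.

21.99°

n·sin(A/2) = 1.312 × sin 30° = 1.312 × 0.5000 = 0.6560.
D_min = 2·arcsin(0.6560) − 60° = 2 × 40.996° − 60° = 21.991°.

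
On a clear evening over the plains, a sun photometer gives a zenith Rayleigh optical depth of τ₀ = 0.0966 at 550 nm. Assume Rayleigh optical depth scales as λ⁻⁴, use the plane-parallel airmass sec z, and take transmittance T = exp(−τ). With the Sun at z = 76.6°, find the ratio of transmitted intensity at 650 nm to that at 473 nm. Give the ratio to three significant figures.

1.73

Airmass: sec 76.6° = 4.3150.
τ(650 nm) = 0.0966 × (550/650)⁴ × 4.3150 = 0.0966 × 0.5126 × 4.3150 = 0.2137.
τ(473 nm) = 0.0966 × (550/473)⁴ × 4.3150 = 0.0966 × 1.8281 × 4.3150 = 0.7620.
T(650)/T(473) = exp(τ_B − τ_A) = exp(0.5483) = 1.7304.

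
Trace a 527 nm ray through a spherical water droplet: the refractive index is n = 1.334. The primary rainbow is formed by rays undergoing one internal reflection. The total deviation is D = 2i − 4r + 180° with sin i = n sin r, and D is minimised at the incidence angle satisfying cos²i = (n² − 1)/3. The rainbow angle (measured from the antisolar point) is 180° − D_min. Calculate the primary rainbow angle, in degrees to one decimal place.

cos²i = (1.77956 − 1)/3 = 0.25985; i = arccos(0.50976) = 59.352°.
sin r = sin 59.352°/1.334 = 0.64492; r = 40.159°.
D_min = 2·59.352° − 4·40.159° + 180° = 138.067°.
Rainbow angle = 180° − D_min = 41.933°.

41.9°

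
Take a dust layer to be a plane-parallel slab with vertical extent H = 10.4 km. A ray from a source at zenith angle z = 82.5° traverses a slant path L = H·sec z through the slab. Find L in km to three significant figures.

79.7 km

sec z = 1/cos 82.5° = 7.6613.
L = 10.4 × 7.6613 = 79.677 km.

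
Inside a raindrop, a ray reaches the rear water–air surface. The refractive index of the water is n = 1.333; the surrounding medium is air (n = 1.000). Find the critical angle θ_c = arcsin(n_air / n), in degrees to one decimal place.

48.6°

sin θ_c = n_air / n = 1.000 / 1.333 = 0.7502.
θ_c = arcsin(0.7502) = 48.61°.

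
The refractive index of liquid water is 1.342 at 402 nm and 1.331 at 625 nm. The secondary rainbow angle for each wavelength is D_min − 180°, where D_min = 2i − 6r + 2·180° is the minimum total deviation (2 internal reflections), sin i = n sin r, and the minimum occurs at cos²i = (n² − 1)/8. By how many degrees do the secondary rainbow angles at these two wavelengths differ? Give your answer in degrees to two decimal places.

2.86°

At 402 nm (n = 1.342): cos²i = 0.10012 → i = 71.554°, r = 44.981°, D_min = 233.222°, rainbow angle = 53.222°.
At 625 nm (n = 1.331): cos²i = 0.09645 → i = 71.907°, r = 45.575°, D_min = 230.365°, rainbow angle = 50.365°.
Angular width = |53.222° − 50.365°| = 2.857°.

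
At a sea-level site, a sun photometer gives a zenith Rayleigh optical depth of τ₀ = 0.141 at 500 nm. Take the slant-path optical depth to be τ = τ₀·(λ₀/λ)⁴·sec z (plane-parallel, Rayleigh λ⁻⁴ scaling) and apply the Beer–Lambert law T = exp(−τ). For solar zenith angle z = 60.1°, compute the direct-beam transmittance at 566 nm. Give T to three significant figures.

sec 60.1° = 2.0061.
τ = 0.141 × (500/566)⁴ × 2.0061 = 0.141 × 0.6090 × 2.0061 = 0.1723.
T = exp(−0.1723) = 0.8418.

0.842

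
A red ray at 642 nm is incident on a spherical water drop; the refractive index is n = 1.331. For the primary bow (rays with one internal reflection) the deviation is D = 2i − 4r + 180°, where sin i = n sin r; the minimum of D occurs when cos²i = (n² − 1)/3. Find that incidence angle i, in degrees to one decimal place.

59.5°

cos²i = (1.331² − 1)/3 = (1.77156 − 1)/3 = 0.25719.
cos i = 0.50714, so i = 59.527°.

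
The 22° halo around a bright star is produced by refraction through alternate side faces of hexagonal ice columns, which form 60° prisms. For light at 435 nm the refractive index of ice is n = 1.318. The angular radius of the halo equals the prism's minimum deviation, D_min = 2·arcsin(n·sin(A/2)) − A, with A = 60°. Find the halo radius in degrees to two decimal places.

n·sin(A/2) = 1.318 × sin 30° = 1.318 × 0.5000 = 0.6590.
D_min = 2·arcsin(0.6590) − 60° = 2 × 41.224° − 60° = 22.447°.

22.45°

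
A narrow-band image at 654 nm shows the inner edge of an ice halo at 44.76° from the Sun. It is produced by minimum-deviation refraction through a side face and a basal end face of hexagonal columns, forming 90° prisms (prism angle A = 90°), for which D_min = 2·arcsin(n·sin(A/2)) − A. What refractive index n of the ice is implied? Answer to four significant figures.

1.305

Rearranging: n = sin((D_min + A)/2) / sin(A/2).
(D_min + A)/2 = (44.76° + 90°)/2 = 67.380°.
n = sin 67.380° / sin 45° = 0.9231 / 0.7071 = 1.3054.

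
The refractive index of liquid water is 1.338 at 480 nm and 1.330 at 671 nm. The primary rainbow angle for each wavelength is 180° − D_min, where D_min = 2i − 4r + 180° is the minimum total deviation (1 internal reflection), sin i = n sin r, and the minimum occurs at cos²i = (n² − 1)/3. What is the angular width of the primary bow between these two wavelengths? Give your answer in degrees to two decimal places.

At 480 nm (n = 1.338): cos²i = 0.26341 → i = 59.120°, r = 39.899°, D_min = 138.643°, rainbow angle = 41.357°.
At 671 nm (n = 1.330): cos²i = 0.25630 → i = 59.585°, r = 40.422°, D_min = 137.484°, rainbow angle = 42.516°.
Angular width = |41.357° − 42.516°| = 1.160°.

1.16°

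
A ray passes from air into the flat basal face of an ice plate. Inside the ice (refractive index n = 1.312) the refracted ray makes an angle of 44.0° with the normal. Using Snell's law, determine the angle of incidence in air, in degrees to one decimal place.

65.7°

Snell: sin θ_i = n · sin θ_r = 1.312 × sin 44.0° = 1.312 × 0.6947 = 0.9114.
θ_i = arcsin(0.9114) = 65.70°.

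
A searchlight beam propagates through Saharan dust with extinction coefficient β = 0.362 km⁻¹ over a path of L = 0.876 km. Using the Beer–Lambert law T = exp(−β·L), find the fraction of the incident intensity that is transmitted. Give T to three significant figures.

τ = β·L = 0.362 × 0.876 = 0.3171.
T = exp(−0.3171) = 0.7282.

0.728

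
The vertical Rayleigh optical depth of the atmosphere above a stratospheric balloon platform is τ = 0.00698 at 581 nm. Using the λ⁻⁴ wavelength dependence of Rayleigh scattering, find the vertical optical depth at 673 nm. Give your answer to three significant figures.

τ(673 nm) = τ(581 nm) × (581/673)⁴ = 0.00698 × (0.8633)⁴ = 0.00698 × 0.5554 = 0.0039.

0.00388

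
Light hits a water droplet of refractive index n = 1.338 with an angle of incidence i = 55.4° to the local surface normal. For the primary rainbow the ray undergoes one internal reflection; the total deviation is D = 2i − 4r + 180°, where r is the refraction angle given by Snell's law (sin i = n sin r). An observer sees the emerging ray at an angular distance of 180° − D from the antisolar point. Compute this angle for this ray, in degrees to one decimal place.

41.1°

sin r = sin 55.4° / 1.338 = 0.8231/1.338 = 0.6152; r = 37.97°.
D = 2·55.4° − 4·37.97° + 180° = 110.80° − 151.87° + 180° = 138.93°.
Angle from antisolar point = 180° − D = 41.07°.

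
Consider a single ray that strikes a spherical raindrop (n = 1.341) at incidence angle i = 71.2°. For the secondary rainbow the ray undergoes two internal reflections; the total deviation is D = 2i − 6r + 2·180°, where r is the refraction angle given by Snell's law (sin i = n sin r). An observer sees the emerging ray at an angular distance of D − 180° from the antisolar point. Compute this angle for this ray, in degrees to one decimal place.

53.0°

sin r = sin 71.2° / 1.341 = 0.9466/1.341 = 0.7059; r = 44.90°.
D = 2·71.2° − 6·44.90° + 2·180° = 142.40° − 269.43° + 360° = 232.97°.
Angle from antisolar point = D − 180° = 52.97°.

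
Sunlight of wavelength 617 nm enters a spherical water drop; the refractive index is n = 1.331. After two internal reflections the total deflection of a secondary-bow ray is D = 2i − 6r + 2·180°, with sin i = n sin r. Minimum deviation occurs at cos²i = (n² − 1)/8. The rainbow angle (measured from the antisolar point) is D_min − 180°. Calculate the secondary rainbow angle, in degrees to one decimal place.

50.4°

cos²i = (1.77156 − 1)/8 = 0.09645; i = arccos(0.31056) = 71.907°.
sin r = sin 71.907°/1.331 = 0.71417; r = 45.575°.
D_min = 2·71.907° − 6·45.575° + 360° = 230.365°.
Rainbow angle = D_min − 180° = 50.365°.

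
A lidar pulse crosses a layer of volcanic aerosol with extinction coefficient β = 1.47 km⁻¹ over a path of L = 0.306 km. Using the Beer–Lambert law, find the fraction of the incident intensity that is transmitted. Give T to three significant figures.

0.638

τ = β·L = 1.47 × 0.306 = 0.4498.
T = exp(−0.4498) = 0.6377.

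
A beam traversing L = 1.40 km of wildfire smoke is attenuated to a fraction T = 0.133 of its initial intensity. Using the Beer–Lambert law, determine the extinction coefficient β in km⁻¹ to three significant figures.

1.44 km⁻¹

Beer–Lambert: T = exp(−βL) ⇒ β = −ln(T)/L = −ln(0.133)/1.40 = 2.0174/1.40 = 1.441 km⁻¹.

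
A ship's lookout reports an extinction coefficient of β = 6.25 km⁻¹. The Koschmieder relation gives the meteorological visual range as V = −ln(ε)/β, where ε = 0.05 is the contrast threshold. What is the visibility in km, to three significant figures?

0.479 km

V = −ln(0.05) / 6.25 = 2.996 / 6.25 = 0.4793 km.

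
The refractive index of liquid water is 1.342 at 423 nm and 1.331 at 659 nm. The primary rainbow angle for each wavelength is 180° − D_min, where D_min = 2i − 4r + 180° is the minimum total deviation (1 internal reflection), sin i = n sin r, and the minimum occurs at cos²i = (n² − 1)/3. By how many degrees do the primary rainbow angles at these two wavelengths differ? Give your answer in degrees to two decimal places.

At 423 nm (n = 1.342): cos²i = 0.26699 → i = 58.888°, r = 39.641°, D_min = 139.213°, rainbow angle = 40.787°.
At 659 nm (n = 1.331): cos²i = 0.25719 → i = 59.527°, r = 40.356°, D_min = 137.630°, rainbow angle = 42.370°.
Angular width = |40.787° − 42.370°| = 1.583°.

1.58°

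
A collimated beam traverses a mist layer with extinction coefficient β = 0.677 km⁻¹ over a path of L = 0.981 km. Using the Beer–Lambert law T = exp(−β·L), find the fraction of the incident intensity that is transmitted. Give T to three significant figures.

0.515

τ = β·L = 0.677 × 0.981 = 0.6641.
T = exp(−0.6641) = 0.5147.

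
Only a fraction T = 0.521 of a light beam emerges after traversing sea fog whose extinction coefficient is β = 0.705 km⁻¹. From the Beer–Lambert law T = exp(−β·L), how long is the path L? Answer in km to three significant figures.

0.925 km

Beer–Lambert: T = exp(−βL) ⇒ L = −ln(T)/β = −ln(0.521)/0.705 = 0.6520/0.705 = 0.9248 km.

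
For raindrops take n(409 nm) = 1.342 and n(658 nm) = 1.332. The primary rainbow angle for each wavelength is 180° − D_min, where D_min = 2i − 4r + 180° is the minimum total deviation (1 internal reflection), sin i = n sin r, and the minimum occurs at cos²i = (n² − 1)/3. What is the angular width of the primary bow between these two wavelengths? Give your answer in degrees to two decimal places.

At 409 nm (n = 1.342): cos²i = 0.26699 → i = 58.888°, r = 39.641°, D_min = 139.213°, rainbow angle = 40.787°.
At 658 nm (n = 1.332): cos²i = 0.25807 → i = 59.469°, r = 40.290°, D_min = 137.776°, rainbow angle = 42.224°.
Angular width = |40.787° − 42.224°| = 1.437°.

1.44°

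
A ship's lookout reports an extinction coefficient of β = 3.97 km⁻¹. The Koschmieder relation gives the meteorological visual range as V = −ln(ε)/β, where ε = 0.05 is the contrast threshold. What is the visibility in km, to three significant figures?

V = −ln(0.05) / 3.97 = 2.996 / 3.97 = 0.7546 km.

0.755 km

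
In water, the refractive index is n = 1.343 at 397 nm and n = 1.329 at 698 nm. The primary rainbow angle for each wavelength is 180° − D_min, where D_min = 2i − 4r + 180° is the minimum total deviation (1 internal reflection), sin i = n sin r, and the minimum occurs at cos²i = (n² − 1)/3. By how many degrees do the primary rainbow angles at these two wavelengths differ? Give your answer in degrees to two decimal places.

2.02°

At 397 nm (n = 1.343): cos²i = 0.26788 → i = 58.830°, r = 39.577°, D_min = 139.354°, rainbow angle = 40.646°.
At 698 nm (n = 1.329): cos²i = 0.25541 → i = 59.643°, r = 40.487°, D_min = 137.337°, rainbow angle = 42.663°.
Angular width = |40.646° − 42.663°| = 2.017°.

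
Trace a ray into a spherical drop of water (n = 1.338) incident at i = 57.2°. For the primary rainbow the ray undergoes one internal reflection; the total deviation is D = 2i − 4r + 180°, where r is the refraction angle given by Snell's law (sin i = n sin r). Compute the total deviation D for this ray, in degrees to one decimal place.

sin r = sin 57.2° / 1.338 = 0.8406/1.338 = 0.6282; r = 38.92°.
D = 2·57.2° − 4·38.92° + 180° = 114.40° − 155.68° + 180° = 138.72°.

138.7°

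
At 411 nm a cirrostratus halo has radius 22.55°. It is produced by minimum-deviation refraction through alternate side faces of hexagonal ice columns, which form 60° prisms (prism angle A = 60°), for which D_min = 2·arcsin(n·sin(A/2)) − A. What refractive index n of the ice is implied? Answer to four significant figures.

1.319

Rearranging: n = sin((D_min + A)/2) / sin(A/2).
(D_min + A)/2 = (22.55° + 60°)/2 = 41.275°.
n = sin 41.275° / sin 30° = 0.6597 / 0.5000 = 1.3193.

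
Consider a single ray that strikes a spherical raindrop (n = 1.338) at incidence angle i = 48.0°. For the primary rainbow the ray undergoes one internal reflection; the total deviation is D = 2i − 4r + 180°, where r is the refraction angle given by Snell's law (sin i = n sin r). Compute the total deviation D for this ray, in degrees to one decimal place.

141.0°

sin r = sin 48.0° / 1.338 = 0.7431/1.338 = 0.5554; r = 33.74°.
D = 2·48.0° − 4·33.74° + 180° = 96.00° − 134.96° + 180° = 141.04°.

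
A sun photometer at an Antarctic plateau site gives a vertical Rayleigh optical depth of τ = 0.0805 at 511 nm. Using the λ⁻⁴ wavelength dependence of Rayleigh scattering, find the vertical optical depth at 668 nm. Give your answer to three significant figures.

0.0276

τ(668 nm) = τ(511 nm) × (511/668)⁴ = 0.0805 × (0.7650)⁴ = 0.0805 × 0.3424 = 0.0276.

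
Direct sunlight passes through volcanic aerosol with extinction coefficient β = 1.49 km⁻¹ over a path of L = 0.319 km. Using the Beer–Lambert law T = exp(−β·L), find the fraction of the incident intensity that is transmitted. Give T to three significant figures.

τ = β·L = 1.49 × 0.319 = 0.4753.
T = exp(−0.4753) = 0.6217.

0.622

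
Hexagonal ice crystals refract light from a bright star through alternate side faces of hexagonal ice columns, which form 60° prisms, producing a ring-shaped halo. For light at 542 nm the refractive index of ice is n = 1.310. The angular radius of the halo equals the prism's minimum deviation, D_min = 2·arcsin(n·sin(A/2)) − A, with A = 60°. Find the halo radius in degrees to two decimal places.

21.84°

n·sin(A/2) = 1.310 × sin 30° = 1.310 × 0.5000 = 0.6550.
D_min = 2·arcsin(0.6550) − 60° = 2 × 40.920° − 60° = 21.839°.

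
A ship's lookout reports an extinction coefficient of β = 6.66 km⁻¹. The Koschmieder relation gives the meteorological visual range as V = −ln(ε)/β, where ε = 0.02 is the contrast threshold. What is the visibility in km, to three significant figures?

0.587 km

V = −ln(0.02) / 6.66 = 3.912 / 6.66 = 0.5874 km.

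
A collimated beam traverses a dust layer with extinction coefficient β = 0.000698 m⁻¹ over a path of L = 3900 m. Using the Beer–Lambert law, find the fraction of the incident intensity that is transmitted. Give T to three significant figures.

0.0657

τ = β·L = 0.000698 × 3900 = 2.7222.
T = exp(−2.7222) = 0.0657.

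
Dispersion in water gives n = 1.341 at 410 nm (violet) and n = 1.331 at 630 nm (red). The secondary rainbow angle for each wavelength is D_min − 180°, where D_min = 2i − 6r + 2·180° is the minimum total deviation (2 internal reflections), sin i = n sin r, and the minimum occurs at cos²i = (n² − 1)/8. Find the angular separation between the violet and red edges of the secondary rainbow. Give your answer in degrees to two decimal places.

At 410 nm (n = 1.341): cos²i = 0.09979 → i = 71.586°, r = 45.034°, D_min = 232.966°, rainbow angle = 52.966°.
At 630 nm (n = 1.331): cos²i = 0.09645 → i = 71.907°, r = 45.575°, D_min = 230.365°, rainbow angle = 50.365°.
Angular width = |52.966° − 50.365°| = 2.601°.

2.60°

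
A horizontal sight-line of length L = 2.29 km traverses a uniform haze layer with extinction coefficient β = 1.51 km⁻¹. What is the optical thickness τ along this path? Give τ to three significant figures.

τ = β·L = 1.51 × 2.29 = 3.4579.

3.46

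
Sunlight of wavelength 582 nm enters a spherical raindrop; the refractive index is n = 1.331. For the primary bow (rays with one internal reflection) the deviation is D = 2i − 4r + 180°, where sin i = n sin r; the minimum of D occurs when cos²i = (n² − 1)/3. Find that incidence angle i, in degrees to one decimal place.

59.5°

cos²i = (1.331² − 1)/3 = (1.77156 − 1)/3 = 0.25719.
cos i = 0.50714, so i = 59.527°.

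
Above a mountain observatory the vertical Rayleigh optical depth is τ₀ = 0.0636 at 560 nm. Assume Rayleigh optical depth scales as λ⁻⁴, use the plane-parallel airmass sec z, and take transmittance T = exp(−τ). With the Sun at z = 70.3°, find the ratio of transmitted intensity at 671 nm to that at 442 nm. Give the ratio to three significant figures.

Airmass: sec 70.3° = 2.9665.
τ(671 nm) = 0.0636 × (560/671)⁴ × 2.9665 = 0.0636 × 0.4851 × 2.9665 = 0.0915.
τ(442 nm) = 0.0636 × (560/442)⁴ × 2.9665 = 0.0636 × 2.5767 × 2.9665 = 0.4861.
T(671)/T(442) = exp(τ_B − τ_A) = exp(0.3946) = 1.4838.

1.48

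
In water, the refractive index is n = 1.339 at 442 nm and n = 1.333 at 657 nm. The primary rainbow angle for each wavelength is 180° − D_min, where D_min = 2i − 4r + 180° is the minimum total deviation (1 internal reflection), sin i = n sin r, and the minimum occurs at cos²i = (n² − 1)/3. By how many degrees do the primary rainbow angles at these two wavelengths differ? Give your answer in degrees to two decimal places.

0.86°

At 442 nm (n = 1.339): cos²i = 0.26431 → i = 59.062°, r = 39.834°, D_min = 138.786°, rainbow angle = 41.214°.
At 657 nm (n = 1.333): cos²i = 0.25896 → i = 59.410°, r = 40.225°, D_min = 137.922°, rainbow angle = 42.078°.
Angular width = |41.214° − 42.078°| = 0.865°.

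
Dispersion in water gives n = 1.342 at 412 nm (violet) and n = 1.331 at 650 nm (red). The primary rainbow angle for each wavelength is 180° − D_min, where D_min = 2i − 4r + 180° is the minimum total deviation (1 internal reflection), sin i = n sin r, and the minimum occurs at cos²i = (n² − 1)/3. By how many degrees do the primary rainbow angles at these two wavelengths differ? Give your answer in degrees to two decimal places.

1.58°

At 412 nm (n = 1.342): cos²i = 0.26699 → i = 58.888°, r = 39.641°, D_min = 139.213°, rainbow angle = 40.787°.
At 650 nm (n = 1.331): cos²i = 0.25719 → i = 59.527°, r = 40.356°, D_min = 137.630°, rainbow angle = 42.370°.
Angular width = |40.787° − 42.370°| = 1.583°.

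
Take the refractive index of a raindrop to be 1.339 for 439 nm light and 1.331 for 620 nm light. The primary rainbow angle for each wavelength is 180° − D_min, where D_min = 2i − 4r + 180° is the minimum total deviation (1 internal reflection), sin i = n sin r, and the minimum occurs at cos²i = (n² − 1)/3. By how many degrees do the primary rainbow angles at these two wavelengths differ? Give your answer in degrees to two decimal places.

1.16°

At 439 nm (n = 1.339): cos²i = 0.26431 → i = 59.062°, r = 39.834°, D_min = 138.786°, rainbow angle = 41.214°.
At 620 nm (n = 1.331): cos²i = 0.25719 → i = 59.527°, r = 40.356°, D_min = 137.630°, rainbow angle = 42.370°.
Angular width = |41.214° − 42.370°| = 1.156°.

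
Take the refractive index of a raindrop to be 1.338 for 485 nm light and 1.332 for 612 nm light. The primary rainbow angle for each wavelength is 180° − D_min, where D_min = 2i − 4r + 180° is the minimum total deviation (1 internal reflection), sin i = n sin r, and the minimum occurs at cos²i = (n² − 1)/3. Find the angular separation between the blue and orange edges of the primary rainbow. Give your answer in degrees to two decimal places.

0.87°

At 485 nm (n = 1.338): cos²i = 0.26341 → i = 59.120°, r = 39.899°, D_min = 138.643°, rainbow angle = 41.357°.
At 612 nm (n = 1.332): cos²i = 0.25807 → i = 59.469°, r = 40.290°, D_min = 137.776°, rainbow angle = 42.224°.
Angular width = |41.357° − 42.224°| = 0.867°.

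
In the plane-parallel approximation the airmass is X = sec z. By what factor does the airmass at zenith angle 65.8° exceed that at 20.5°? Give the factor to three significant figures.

2.28

X(65.8°)/X(20.5°) = sec 65.8° / sec 20.5° = cos 20.5° / cos 65.8° = 0.9367/0.4099 = 2.2850.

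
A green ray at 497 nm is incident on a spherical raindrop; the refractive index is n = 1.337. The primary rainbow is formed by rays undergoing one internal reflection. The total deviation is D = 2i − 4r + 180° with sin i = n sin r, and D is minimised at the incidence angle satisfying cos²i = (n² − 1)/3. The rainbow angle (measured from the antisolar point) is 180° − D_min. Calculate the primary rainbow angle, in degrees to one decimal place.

41.5°

cos²i = (1.78757 − 1)/3 = 0.26252; i = arccos(0.51237) = 59.178°.
sin r = sin 59.178°/1.337 = 0.64231; r = 39.964°.
D_min = 2·59.178° − 4·39.964° + 180° = 138.500°.
Rainbow angle = 180° − D_min = 41.500°.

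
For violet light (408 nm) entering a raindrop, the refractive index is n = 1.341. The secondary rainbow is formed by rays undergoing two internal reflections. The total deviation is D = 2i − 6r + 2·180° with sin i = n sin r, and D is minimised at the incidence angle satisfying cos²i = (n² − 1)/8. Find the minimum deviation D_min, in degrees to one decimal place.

cos²i = (1.79828 − 1)/8 = 0.09979; i = arccos(0.31589) = 71.586°.
sin r = sin 71.586°/1.341 = 0.70753; r = 45.034°.
D_min = 2·71.586° − 6·45.034° + 360° = 232.966°.

233.0°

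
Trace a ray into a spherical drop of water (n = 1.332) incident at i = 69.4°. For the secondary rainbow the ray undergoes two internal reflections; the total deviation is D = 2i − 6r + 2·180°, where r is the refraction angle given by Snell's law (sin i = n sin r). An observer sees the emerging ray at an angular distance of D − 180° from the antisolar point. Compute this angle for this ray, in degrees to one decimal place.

sin r = sin 69.4° / 1.332 = 0.9361/1.332 = 0.7027; r = 44.65°.
D = 2·69.4° − 6·44.65° + 2·180° = 138.80° − 267.89° + 360° = 230.91°.
Angle from antisolar point = D − 180° = 50.91°.

50.9°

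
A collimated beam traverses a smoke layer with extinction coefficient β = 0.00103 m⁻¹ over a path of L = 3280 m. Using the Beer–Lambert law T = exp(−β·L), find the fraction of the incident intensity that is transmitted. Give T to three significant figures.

τ = β·L = 0.00103 × 3280 = 3.3784.
T = exp(−3.3784) = 0.0341.

0.0341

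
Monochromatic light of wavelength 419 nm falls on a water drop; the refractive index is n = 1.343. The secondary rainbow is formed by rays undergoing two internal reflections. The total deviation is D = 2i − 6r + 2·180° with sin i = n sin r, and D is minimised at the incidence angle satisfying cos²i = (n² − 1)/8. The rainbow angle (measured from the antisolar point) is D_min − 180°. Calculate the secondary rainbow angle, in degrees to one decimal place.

53.5°

cos²i = (1.80365 − 1)/8 = 0.10046; i = arccos(0.31695) = 71.522°.
sin r = sin 71.522°/1.343 = 0.70621; r = 44.928°.
D_min = 2·71.522° − 6·44.928° + 360° = 233.478°.
Rainbow angle = D_min − 180° = 53.478°.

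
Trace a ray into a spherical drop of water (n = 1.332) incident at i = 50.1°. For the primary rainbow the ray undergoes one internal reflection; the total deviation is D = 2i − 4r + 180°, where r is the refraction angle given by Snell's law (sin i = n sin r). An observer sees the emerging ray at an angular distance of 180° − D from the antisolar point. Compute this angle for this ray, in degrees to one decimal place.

40.5°

sin r = sin 50.1° / 1.332 = 0.7672/1.332 = 0.5759; r = 35.17°.
D = 2·50.1° − 4·35.17° + 180° = 100.20° − 140.66° + 180° = 139.54°.
Angle from antisolar point = 180° − D = 40.46°.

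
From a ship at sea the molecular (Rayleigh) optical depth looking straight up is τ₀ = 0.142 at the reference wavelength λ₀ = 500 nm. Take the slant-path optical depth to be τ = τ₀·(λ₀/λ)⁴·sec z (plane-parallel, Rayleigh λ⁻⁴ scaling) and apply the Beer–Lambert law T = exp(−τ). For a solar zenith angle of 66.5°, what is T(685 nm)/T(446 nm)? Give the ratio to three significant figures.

1.59

Airmass: sec 66.5° = 2.5078.
τ(685 nm) = 0.142 × (500/685)⁴ × 2.5078 = 0.142 × 0.2839 × 2.5078 = 0.1011.
τ(446 nm) = 0.142 × (500/446)⁴ × 2.5078 = 0.142 × 1.5796 × 2.5078 = 0.5625.
T(685)/T(446) = exp(τ_B − τ_A) = exp(0.4614) = 1.5863.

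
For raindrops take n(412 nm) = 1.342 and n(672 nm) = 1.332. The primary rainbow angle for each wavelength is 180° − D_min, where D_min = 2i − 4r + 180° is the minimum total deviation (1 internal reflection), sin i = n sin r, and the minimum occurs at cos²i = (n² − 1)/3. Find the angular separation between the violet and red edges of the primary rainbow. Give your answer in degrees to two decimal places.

1.44°

At 412 nm (n = 1.342): cos²i = 0.26699 → i = 58.888°, r = 39.641°, D_min = 139.213°, rainbow angle = 40.787°.
At 672 nm (n = 1.332): cos²i = 0.25807 → i = 59.469°, r = 40.290°, D_min = 137.776°, rainbow angle = 42.224°.
Angular width = |40.787° − 42.224°| = 1.437°.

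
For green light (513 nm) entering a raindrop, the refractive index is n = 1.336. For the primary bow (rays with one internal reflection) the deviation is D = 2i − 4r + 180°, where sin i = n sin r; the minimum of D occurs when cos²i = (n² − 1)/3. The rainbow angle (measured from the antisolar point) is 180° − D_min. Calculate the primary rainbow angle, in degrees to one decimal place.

cos²i = (1.78490 − 1)/3 = 0.26163; i = arccos(0.51150) = 59.236°.
sin r = sin 59.236°/1.336 = 0.64318; r = 40.029°.
D_min = 2·59.236° − 4·40.029° + 180° = 138.356°.
Rainbow angle = 180° − D_min = 41.644°.

41.6°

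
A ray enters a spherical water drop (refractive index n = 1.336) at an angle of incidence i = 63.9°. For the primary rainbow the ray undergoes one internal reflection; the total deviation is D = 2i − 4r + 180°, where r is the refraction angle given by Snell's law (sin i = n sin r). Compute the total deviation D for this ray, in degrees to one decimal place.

138.9°

sin r = sin 63.9° / 1.336 = 0.8980/1.336 = 0.6722; r = 42.24°.
D = 2·63.9° − 4·42.24° + 180° = 127.80° − 168.94° + 180° = 138.86°.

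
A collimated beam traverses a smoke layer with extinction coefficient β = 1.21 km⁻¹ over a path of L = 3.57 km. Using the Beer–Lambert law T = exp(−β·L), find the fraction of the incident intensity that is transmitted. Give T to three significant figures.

τ = β·L = 1.21 × 3.57 = 4.3197.
T = exp(−4.3197) = 0.0133.

0.0133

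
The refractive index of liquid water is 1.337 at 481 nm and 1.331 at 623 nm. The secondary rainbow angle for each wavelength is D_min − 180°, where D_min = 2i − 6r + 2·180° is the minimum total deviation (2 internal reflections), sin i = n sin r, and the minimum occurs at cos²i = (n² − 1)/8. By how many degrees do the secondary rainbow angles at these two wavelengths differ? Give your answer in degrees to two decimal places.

1.57°

At 481 nm (n = 1.337): cos²i = 0.09845 → i = 71.714°, r = 45.249°, D_min = 231.934°, rainbow angle = 51.934°.
At 623 nm (n = 1.331): cos²i = 0.09645 → i = 71.907°, r = 45.575°, D_min = 230.365°, rainbow angle = 50.365°.
Angular width = |51.934° − 50.365°| = 1.569°.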